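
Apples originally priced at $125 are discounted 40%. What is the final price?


Calculate the discount amount:
40% of $125 = $50
Subtract from original:
$125 - $50 = $75

$75


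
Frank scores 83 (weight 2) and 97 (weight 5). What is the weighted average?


Weighted sum:
2 x 83 + 5 x 97 = 651
Total weight:
2 + 5 = 7
Weighted average:
651 / 7 = 93

93


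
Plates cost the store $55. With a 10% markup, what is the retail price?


Calculate the markup amount:
10% of $55 = $5.50
Add to cost:
$55 + $5.50 = $60.50

$60.50


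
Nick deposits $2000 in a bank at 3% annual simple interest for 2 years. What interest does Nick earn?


Use the formula I = P x R x T / 100
P x R x T = 2000 x 3 x 2 = 12000
I = 12000 / 100 = $120

$120


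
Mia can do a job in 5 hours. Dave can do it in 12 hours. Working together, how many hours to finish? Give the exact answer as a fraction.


Mia's rate: 1/5 of the job per hour
Dave's rate: 1/12 of the job per hour
Combined rate: 1/5 + 1/12 = 17/60 per hour
Time = 1 / (17/60) = 60/17 hours (≈ 3.53 hours)

60/17 hours


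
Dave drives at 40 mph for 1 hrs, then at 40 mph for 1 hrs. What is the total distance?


Leg 1 distance:
40 x 1 = 40 miles
Leg 2 distance:
40 x 1 = 40 miles
Total distance:
40 + 40 = 80 miles

80 miles


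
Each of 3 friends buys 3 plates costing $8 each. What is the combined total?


Cost per person:
3 x $8 = $24
Group total:
3 x $24 = $72

$72


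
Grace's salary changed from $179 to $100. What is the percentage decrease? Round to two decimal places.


Find the absolute change:
|100 - 179| = 79
Divide by original and multiply by 100:
79 / 179 x 100 = 44.1340...% ≈ 44.13%

44.13%


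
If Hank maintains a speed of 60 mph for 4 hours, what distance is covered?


Use the formula: distance = speed x time
Speed = 60 mph, Time = 4 hours
60 x 4 = 240 miles

240 miles


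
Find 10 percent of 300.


Convert percentage to decimal:
10% = 0.1
Multiply:
300 x 0.1 = 30

30


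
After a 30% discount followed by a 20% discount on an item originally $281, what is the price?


First discount:
30% of $281 = $84.30
Price after first discount:
$281 - $84.30 = $196.70
Second discount:
20% of $196.70 = $39.34
Final price:
$196.70 - $39.34 = $157.36

$157.36


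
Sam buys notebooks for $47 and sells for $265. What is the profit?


Selling price = $265
Cost price = $47
Profit = selling price - cost price:
Profit = $265 - $47 = $218

$218


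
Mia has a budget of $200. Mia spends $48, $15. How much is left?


Add up expenses:
$48 + $15 = $63
Subtract from budget:
$200 - $63 = $137

$137


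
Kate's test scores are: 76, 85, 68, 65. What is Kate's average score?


Add the scores:
76 + 85 + 68 + 65 = 294
Divide by the number of tests:
294 / 4 = 73.5

73.5


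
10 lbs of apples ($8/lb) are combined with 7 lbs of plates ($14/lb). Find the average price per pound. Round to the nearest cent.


Cost of apples:
10 x $8 = $80
Cost of plates:
7 x $14 = $98
Total cost: $80 + $98 = $178
Total weight: 17 lbs
Average: $178 / 17 = $10.4705... ≈ $10.47/lb

$10.47/lb


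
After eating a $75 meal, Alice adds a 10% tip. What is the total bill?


Calculate the tip:
10% of $75 = $7.50
Add tip to meal cost:
$75 + $7.50 = $82.50

$82.50


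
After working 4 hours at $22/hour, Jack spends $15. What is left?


Calculate earnings:
4 x $22 = $88
Subtract spending:
$88 - $15 = $73

$73


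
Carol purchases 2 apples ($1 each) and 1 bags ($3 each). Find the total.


Cost of apples:
2 x $1 = $2
Cost of bags:
1 x $3 = $3
Add both:
$2 + $3 = $5

$5


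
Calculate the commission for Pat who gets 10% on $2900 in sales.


Convert rate to decimal:
10% = 0.1
Multiply by sales:
$2900 x 0.1 = $290

$290


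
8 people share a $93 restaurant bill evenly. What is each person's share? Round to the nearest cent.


Total bill: $93
Number of people: 8
Each pays: $93 / 8 = $11.625 ≈ $11.63

$11.63


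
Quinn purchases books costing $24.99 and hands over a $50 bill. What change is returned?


Start with the amount paid:
$50
Subtract the price:
$50 - $24.99 = $25.01

$25.01


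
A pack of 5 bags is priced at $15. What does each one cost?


Total cost: $15
Number of items: 5
Unit price: $15 / 5 = $3

$3


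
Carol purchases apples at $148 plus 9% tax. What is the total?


Calculate the tax:
9% of $148 = $13.32
Add tax to price:
$148 + $13.32 = $161.32

$161.32


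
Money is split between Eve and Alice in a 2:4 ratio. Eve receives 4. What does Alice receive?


Find the multiplier:
4 / 2 = 2
Apply to Alice's share:
4 x 2 = 8

8


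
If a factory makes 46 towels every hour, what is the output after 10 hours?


Production rate: 46 towels per hour
Time: 10 hours
Total: 46 x 10 = 460 towels

460 towels


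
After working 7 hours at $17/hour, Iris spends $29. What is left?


Calculate earnings:
7 x $17 = $119
Subtract spending:
$119 - $29 = $90

$90


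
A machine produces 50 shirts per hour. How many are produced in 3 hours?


Production rate: 50 shirts per hour
Time: 3 hours
Total: 50 x 3 = 150 shirts

150 shirts


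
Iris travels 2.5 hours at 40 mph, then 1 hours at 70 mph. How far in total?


Leg 1 distance:
40 x 2.5 = 100 miles
Leg 2 distance:
70 x 1 = 70 miles
Total distance:
100 + 70 = 170 miles

170 miles


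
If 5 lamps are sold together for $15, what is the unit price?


Total cost: $15
Number of items: 5
Unit price: $15 / 5 = $3

$3


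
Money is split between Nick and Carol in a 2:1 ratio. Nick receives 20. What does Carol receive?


Find the multiplier:
20 / 2 = 10
Apply to Carol's share:
1 x 10 = 10

10


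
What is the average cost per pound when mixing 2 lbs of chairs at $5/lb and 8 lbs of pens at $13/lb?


Cost of chairs:
2 x $5 = $10
Cost of pens:
8 x $13 = $104
Total cost: $10 + $104 = $114
Total weight: 10 lbs
Average: $114 / 10 = $11.40/lb

$11.40/lb


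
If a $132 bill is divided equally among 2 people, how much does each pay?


Total bill: $132
Number of people: 2
Each pays: $132 / 2 = $66

$66


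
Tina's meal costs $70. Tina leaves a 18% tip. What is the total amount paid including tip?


Calculate the tip:
18% of $70 = $12.60
Add tip to meal cost:
$70 + $12.60 = $82.60

$82.60


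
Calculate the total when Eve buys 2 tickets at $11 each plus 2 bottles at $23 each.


Cost of tickets:
2 x $11 = $22
Cost of bottles:
2 x $23 = $46
Add both:
$22 + $46 = $68

$68


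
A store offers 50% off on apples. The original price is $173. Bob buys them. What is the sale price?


Calculate the discount amount:
50% of $173 = $86.50
Subtract from original:
$173 - $86.50 = $86.50

$86.50


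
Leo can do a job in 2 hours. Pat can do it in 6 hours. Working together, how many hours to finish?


Leo's rate: 1/2 of the job per hour
Pat's rate: 1/6 of the job per hour
Combined rate: 1/2 + 1/6 = 2/3 per hour
Time = 1 / (2/3) = 3/2 = 1.5 hours

1.5 hours


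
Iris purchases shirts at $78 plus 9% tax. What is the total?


Calculate the tax:
9% of $78 = $7.02
Add tax to price:
$78 + $7.02 = $85.02

$85.02


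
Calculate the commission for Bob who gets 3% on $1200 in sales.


Convert rate to decimal:
3% = 0.03
Multiply by sales:
$1200 x 0.03 = $36

$36


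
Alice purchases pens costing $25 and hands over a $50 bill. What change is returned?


Start with the amount paid:
$50
Subtract the price:
$50 - $25 = $25

$25


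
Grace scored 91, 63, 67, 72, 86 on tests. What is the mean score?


Add the scores:
91 + 63 + 67 + 72 + 86 = 379
Divide by the number of tests:
379 / 5 = 75.8

75.8


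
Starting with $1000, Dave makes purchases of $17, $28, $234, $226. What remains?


Add up expenses:
$17 + $28 + $234 + $226 = $505
Subtract from budget:
$1000 - $505 = $495

$495


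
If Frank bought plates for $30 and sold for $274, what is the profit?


Selling price = $274
Cost price = $30
Profit = selling price - cost price:
Profit = $274 - $30 = $244

$244


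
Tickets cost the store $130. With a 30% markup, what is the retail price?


Calculate the markup amount:
30% of $130 = $39
Add to cost:
$130 + $39 = $169

$169


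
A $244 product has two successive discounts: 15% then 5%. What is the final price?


First discount:
15% of $244 = $36.60
Price after first discount:
$244 - $36.60 = $207.40
Second discount:
5% of $207.40 = $10.37
Final price:
$207.40 - $10.37 = $197.03

$197.03


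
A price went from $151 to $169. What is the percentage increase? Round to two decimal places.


Find the absolute change:
|169 - 151| = 18
Divide by original and multiply by 100:
18 / 151 x 100 = 11.9205...% ≈ 11.92%

11.92%


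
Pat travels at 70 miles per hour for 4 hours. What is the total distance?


Use the formula: distance = speed x time
Speed = 70 mph, Time = 4 hours
70 x 4 = 280 miles

280 miles


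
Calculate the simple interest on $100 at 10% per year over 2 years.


Use the formula I = P x R x T / 100
P x R x T = 100 x 10 x 2 = 2000
I = 2000 / 100 = $20

$20


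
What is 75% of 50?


Convert percentage to decimal:
75% = 0.75
Multiply:
50 x 0.75 = 37.5

37.5


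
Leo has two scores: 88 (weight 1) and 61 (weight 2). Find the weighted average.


Weighted sum:
1 x 88 + 2 x 61 = 210
Total weight:
1 + 2 = 3
Weighted average:
210 / 3 = 70

70


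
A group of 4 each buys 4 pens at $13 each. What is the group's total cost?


Cost per person:
4 x $13 = $52
Group total:
4 x $52 = $208

$208


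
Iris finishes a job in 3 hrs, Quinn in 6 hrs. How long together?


Iris's rate: 1/3 of the job per hour
Quinn's rate: 1/6 of the job per hour
Combined rate: 1/3 + 1/6 = 1/2 per hour
Time = 1 / (1/2) = 2 hours

2 hours


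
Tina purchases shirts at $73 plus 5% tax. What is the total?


Calculate the tax:
5% of $73 = $3.65
Add tax to price:
$73 + $3.65 = $76.65

$76.65


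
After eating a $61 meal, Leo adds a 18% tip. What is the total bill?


Calculate the tip:
18% of $61 = $10.98
Add tip to meal cost:
$61 + $10.98 = $71.98

$71.98


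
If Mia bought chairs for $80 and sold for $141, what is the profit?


Selling price = $141
Cost price = $80
Profit = selling price - cost price:
Profit = $141 - $80 = $61

$61


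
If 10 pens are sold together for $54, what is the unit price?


Total cost: $54
Number of items: 10
Unit price: $54 / 10 = $5.40

$5.40


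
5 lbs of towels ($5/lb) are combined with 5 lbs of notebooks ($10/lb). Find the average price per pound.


Cost of towels:
5 x $5 = $25
Cost of notebooks:
5 x $10 = $50
Total cost: $25 + $50 = $75
Total weight: 10 lbs
Average: $75 / 10 = $7.50/lb

$7.50/lb


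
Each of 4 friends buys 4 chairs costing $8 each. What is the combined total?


Cost per person:
4 x $8 = $32
Group total:
4 x $32 = $128

$128


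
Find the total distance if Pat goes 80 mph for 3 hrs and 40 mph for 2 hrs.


Leg 1 distance:
80 x 3 = 240 miles
Leg 2 distance:
40 x 2 = 80 miles
Total distance:
240 + 80 = 320 miles

320 miles


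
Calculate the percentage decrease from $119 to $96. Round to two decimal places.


Find the absolute change:
|96 - 119| = 23
Divide by original and multiply by 100:
23 / 119 x 100 = 19.3277...% ≈ 19.33%

19.33%


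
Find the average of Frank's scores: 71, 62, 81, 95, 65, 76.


Add the scores:
71 + 62 + 81 + 95 + 65 + 76 = 450
Divide by the number of tests:
450 / 6 = 75

75


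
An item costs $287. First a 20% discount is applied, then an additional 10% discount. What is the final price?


First discount:
20% of $287 = $57.40
Price after first discount:
$287 - $57.40 = $229.60
Second discount:
10% of $229.60 = $22.96
Final price:
$229.60 - $22.96 = $206.64

$206.64


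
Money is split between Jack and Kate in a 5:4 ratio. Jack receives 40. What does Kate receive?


Find the multiplier:
40 / 5 = 8
Apply to Kate's share:
4 x 8 = 32

32


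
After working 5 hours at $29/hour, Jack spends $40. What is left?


Calculate earnings:
5 x $29 = $145
Subtract spending:
$145 - $40 = $105

$105


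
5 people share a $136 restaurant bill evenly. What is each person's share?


Total bill: $136
Number of people: 5
Each pays: $136 / 5 = $27.20

$27.20


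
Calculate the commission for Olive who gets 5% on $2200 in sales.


Convert rate to decimal:
5% = 0.05
Multiply by sales:
$2200 x 0.05 = $110

$110


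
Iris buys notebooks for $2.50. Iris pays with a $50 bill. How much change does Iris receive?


Start with the amount paid:
$50
Subtract the price:
$50 - $2.50 = $47.50

$47.50


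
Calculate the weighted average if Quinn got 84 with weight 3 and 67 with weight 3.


Weighted sum:
3 x 84 + 3 x 67 = 453
Total weight:
3 + 3 = 6
Weighted average:
453 / 6 = 75.5

75.5


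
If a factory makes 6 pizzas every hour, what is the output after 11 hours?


Production rate: 6 pizzas per hour
Time: 11 hours
Total: 6 x 11 = 66 pizzas

66 pizzas


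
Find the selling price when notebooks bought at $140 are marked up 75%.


Calculate the markup amount:
75% of $140 = $105
Add to cost:
$140 + $105 = $245

$245


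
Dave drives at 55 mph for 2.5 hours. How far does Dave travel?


Use the formula: distance = speed x time
Speed = 55 mph, Time = 2.5 hours
55 x 2.5 = 137.5 miles

137.5 miles


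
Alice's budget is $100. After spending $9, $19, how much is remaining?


Add up expenses:
$9 + $19 = $28
Subtract from budget:
$100 - $28 = $72

$72


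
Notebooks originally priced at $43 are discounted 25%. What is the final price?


Calculate the discount amount:
25% of $43 = $10.75
Subtract from original:
$43 - $10.75 = $32.25

$32.25


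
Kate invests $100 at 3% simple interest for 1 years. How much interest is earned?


Use the formula I = P x R x T / 100
P x R x T = 100 x 3 x 1 = 300
I = 300 / 100 = $3

$3


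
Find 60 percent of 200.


Convert percentage to decimal:
60% = 0.6
Multiply:
200 x 0.6 = 120

120


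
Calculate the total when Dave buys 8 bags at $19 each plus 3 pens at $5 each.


Cost of bags:
8 x $19 = $152
Cost of pens:
3 x $5 = $15
Add both:
$152 + $15 = $167

$167


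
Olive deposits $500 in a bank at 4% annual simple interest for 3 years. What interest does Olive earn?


Use the formula I = P x R x T / 100
P x R x T = 500 x 4 x 3 = 6000
I = 6000 / 100 = $60

$60


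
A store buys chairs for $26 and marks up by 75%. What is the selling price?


Calculate the markup amount:
75% of $26 = $19.50
Add to cost:
$26 + $19.50 = $45.50

$45.50


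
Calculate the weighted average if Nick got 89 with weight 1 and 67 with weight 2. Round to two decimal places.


Weighted sum:
1 x 89 + 2 x 67 = 223
Total weight:
1 + 2 = 3
Weighted average:
223 / 3 = 74.3333... ≈ 74.33

74.33


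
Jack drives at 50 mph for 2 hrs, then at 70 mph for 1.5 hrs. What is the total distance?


Leg 1 distance:
50 x 2 = 100 miles
Leg 2 distance:
70 x 1.5 = 105 miles
Total distance:
100 + 105 = 205 miles

205 miles


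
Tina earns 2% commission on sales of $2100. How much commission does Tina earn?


Convert rate to decimal:
2% = 0.02
Multiply by sales:
$2100 x 0.02 = $42

$42


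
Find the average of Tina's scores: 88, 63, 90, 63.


Add the scores:
88 + 63 + 90 + 63 = 304
Divide by the number of tests:
304 / 4 = 76

76


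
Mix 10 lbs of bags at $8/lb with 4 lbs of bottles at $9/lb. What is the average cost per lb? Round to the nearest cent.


Cost of bags:
10 x $8 = $80
Cost of bottles:
4 x $9 = $36
Total cost: $80 + $36 = $116
Total weight: 14 lbs
Average: $116 / 14 = $8.2857... ≈ $8.29/lb

$8.29/lb


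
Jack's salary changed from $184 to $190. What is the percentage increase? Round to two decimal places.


Find the absolute change:
|190 - 184| = 6
Divide by original and multiply by 100:
6 / 184 x 100 = 3.2608...% ≈ 3.26%

3.26%


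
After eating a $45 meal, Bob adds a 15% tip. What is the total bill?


Calculate the tip:
15% of $45 = $6.75
Add tip to meal cost:
$45 + $6.75 = $51.75

$51.75


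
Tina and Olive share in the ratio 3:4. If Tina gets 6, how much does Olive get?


Find the multiplier:
6 / 3 = 2
Apply to Olive's share:
4 x 2 = 8

8


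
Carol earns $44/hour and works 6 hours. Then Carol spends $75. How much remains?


Calculate earnings:
6 x $44 = $264
Subtract spending:
$264 - $75 = $189

$189


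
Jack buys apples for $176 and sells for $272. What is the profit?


Selling price = $272
Cost price = $176
Profit = selling price - cost price:
Profit = $272 - $176 = $96

$96


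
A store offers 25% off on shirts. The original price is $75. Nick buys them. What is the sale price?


Calculate the discount amount:
25% of $75 = $18.75
Subtract from original:
$75 - $18.75 = $56.25

$56.25


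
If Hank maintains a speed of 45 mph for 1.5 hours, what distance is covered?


Use the formula: distance = speed x time
Speed = 45 mph, Time = 1.5 hours
45 x 1.5 = 67.5 miles

67.5 miles


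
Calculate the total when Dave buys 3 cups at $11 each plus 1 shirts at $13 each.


Cost of cups:
3 x $11 = $33
Cost of shirts:
1 x $13 = $13
Add both:
$33 + $13 = $46

$46


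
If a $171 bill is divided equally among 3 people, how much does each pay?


Total bill: $171
Number of people: 3
Each pays: $171 / 3 = $57

$57


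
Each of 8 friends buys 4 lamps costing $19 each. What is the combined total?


Cost per person:
4 x $19 = $76
Group total:
8 x $76 = $608

$608


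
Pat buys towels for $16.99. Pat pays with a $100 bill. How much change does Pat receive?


Start with the amount paid:
$100
Subtract the price:
$100 - $16.99 = $83.01

$83.01


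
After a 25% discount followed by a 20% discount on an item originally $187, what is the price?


First discount:
25% of $187 = $46.75
Price after first discount:
$187 - $46.75 = $140.25
Second discount:
20% of $140.25 = $28.05
Final price:
$140.25 - $28.05 = $112.20

$112.20


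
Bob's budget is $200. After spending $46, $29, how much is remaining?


Add up expenses:
$46 + $29 = $75
Subtract from budget:
$200 - $75 = $125

$125


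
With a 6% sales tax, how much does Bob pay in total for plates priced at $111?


Calculate the tax:
6% of $111 = $6.66
Add tax to price:
$111 + $6.66 = $117.66

$117.66


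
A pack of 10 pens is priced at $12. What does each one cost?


Total cost: $12
Number of items: 10
Unit price: $12 / 10 = $1.20

$1.20


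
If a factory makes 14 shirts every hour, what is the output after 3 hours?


Production rate: 14 shirts per hour
Time: 3 hours
Total: 14 x 3 = 42 shirts

42 shirts


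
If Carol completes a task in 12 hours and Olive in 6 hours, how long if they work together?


Carol's rate: 1/12 of the job per hour
Olive's rate: 1/6 of the job per hour
Combined rate: 1/12 + 1/6 = 1/4 per hour
Time = 1 / (1/4) = 4 hours

4 hours


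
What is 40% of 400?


Convert percentage to decimal:
40% = 0.4
Multiply:
400 x 0.4 = 160

160


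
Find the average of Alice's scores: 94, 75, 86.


Add the scores:
94 + 75 + 86 = 255
Divide by the number of tests:
255 / 3 = 85

85


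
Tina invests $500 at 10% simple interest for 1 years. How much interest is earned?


Use the formula I = P x R x T / 100
P x R x T = 500 x 10 x 1 = 5000
I = 5000 / 100 = $50

$50


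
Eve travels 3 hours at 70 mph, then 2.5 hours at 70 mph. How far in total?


Leg 1 distance:
70 x 3 = 210 miles
Leg 2 distance:
70 x 2.5 = 175 miles
Total distance:
210 + 175 = 385 miles

385 miles


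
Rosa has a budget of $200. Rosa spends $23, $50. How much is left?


Add up expenses:
$23 + $50 = $73
Subtract from budget:
$200 - $73 = $127

$127


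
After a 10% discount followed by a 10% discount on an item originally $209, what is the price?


First discount:
10% of $209 = $20.90
Price after first discount:
$209 - $20.90 = $188.10
Second discount:
10% of $188.10 = $18.81
Final price:
$188.10 - $18.81 = $169.29

$169.29


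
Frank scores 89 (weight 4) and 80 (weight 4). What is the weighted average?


Weighted sum:
4 x 89 + 4 x 80 = 676
Total weight:
4 + 4 = 8
Weighted average:
676 / 8 = 84.5

84.5


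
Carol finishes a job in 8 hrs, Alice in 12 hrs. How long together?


Carol's rate: 1/8 of the job per hour
Alice's rate: 1/12 of the job per hour
Combined rate: 1/8 + 1/12 = 5/24 per hour
Time = 1 / (5/24) = 24/5 = 4.8 hours

4.8 hours


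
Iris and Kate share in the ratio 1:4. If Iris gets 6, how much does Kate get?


Find the multiplier:
6 / 1 = 6
Apply to Kate's share:
4 x 6 = 24

24


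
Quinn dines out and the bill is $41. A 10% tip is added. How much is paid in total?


Calculate the tip:
10% of $41 = $4.10
Add tip to meal cost:
$41 + $4.10 = $45.10

$45.10


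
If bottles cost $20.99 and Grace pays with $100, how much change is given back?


Start with the amount paid:
$100
Subtract the price:
$100 - $20.99 = $79.01

$79.01


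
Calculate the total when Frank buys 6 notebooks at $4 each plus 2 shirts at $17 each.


Cost of notebooks:
6 x $4 = $24
Cost of shirts:
2 x $17 = $34
Add both:
$24 + $34 = $58

$58


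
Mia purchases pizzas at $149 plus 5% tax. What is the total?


Calculate the tax:
5% of $149 = $7.45
Add tax to price:
$149 + $7.45 = $156.45

$156.45


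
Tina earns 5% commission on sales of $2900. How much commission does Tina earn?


Convert rate to decimal:
5% = 0.05
Multiply by sales:
$2900 x 0.05 = $145

$145


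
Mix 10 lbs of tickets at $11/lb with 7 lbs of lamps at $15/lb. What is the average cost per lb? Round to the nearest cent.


Cost of tickets:
10 x $11 = $110
Cost of lamps:
7 x $15 = $105
Total cost: $110 + $105 = $215
Total weight: 17 lbs
Average: $215 / 17 = $12.6470... ≈ $12.65/lb

$12.65/lb


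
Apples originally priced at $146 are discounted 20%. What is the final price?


Calculate the discount amount:
20% of $146 = $29.20
Subtract from original:
$146 - $29.20 = $116.80

$116.80


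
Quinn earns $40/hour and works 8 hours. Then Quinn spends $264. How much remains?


Calculate earnings:
8 x $40 = $320
Subtract spending:
$320 - $264 = $56

$56


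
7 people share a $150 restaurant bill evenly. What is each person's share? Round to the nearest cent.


Total bill: $150
Number of people: 7
Each pays: $150 / 7 = $21.4285... ≈ $21.43

$21.43


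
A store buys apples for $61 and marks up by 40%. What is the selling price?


Calculate the markup amount:
40% of $61 = $24.40
Add to cost:
$61 + $24.40 = $85.40

$85.40


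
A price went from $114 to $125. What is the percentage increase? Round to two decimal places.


Find the absolute change:
|125 - 114| = 11
Divide by original and multiply by 100:
11 / 114 x 100 = 9.6491...% ≈ 9.65%

9.65%


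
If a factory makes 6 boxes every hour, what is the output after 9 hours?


Production rate: 6 boxes per hour
Time: 9 hours
Total: 6 x 9 = 54 boxes

54 boxes


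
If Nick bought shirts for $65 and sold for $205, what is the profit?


Selling price = $205
Cost price = $65
Profit = selling price - cost price:
Profit = $205 - $65 = $140

$140


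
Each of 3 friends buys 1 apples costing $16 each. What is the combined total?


Cost per person:
1 x $16 = $16
Group total:
3 x $16 = $48

$48


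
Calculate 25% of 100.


Convert percentage to decimal:
25% = 0.25
Multiply:
100 x 0.25 = 25

25


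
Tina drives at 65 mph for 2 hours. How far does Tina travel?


Use the formula: distance = speed x time
Speed = 65 mph, Time = 2 hours
65 x 2 = 130 miles

130 miles


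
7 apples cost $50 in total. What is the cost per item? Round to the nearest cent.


Total cost: $50
Number of items: 7
Unit price: $50 / 7 = $7.1428... ≈ $7.14

$7.14


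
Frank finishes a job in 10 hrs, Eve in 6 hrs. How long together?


Frank's rate: 1/10 of the job per hour
Eve's rate: 1/6 of the job per hour
Combined rate: 1/10 + 1/6 = 4/15 per hour
Time = 1 / (4/15) = 15/4 = 3.75 hours

3.75 hours


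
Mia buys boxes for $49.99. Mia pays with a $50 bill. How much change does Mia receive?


Start with the amount paid:
$50
Subtract the price:
$50 - $49.99 = $0.01

$0.01


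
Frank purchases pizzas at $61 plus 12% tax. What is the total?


Calculate the tax:
12% of $61 = $7.32
Add tax to price:
$61 + $7.32 = $68.32

$68.32


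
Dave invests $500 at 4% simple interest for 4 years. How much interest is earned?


Use the formula I = P x R x T / 100
P x R x T = 500 x 4 x 4 = 8000
I = 8000 / 100 = $80

$80


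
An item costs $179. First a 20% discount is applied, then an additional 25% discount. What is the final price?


First discount:
20% of $179 = $35.80
Price after first discount:
$179 - $35.80 = $143.20
Second discount:
25% of $143.20 = $35.80
Final price:
$143.20 - $35.80 = $107.40

$107.40


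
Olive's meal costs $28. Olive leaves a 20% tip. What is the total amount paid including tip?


Calculate the tip:
20% of $28 = $5.60
Add tip to meal cost:
$28 + $5.60 = $33.60

$33.60


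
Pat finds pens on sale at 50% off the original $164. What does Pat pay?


Calculate the discount amount:
50% of $164 = $82
Subtract from original:
$164 - $82 = $82

$82


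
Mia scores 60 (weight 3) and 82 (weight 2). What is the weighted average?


Weighted sum:
3 x 60 + 2 x 82 = 344
Total weight:
3 + 2 = 5
Weighted average:
344 / 5 = 68.8

68.8


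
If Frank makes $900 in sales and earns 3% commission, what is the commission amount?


Convert rate to decimal:
3% = 0.03
Multiply by sales:
$900 x 0.03 = $27

$27


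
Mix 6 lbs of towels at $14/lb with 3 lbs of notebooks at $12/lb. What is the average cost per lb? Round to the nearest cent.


Cost of towels:
6 x $14 = $84
Cost of notebooks:
3 x $12 = $36
Total cost: $84 + $36 = $120
Total weight: 9 lbs
Average: $120 / 9 = $13.3333... ≈ $13.33/lb

$13.33/lb


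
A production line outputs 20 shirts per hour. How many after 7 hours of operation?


Production rate: 20 shirts per hour
Time: 7 hours
Total: 20 x 7 = 140 shirts

140 shirts


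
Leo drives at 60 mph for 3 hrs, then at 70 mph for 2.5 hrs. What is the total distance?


Leg 1 distance:
60 x 3 = 180 miles
Leg 2 distance:
70 x 2.5 = 175 miles
Total distance:
180 + 175 = 355 miles

355 miles


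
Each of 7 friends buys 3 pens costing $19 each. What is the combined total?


Cost per person:
3 x $19 = $57
Group total:
7 x $57 = $399

$399


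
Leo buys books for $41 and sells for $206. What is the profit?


Selling price = $206
Cost price = $41
Profit = selling price - cost price:
Profit = $206 - $41 = $165

$165


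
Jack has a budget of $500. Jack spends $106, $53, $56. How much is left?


Add up expenses:
$106 + $53 + $56 = $215
Subtract from budget:
$500 - $215 = $285

$285


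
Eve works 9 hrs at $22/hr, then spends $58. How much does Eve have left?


Calculate earnings:
9 x $22 = $198
Subtract spending:
$198 - $58 = $140

$140


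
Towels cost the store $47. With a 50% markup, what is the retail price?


Calculate the markup amount:
50% of $47 = $23.50
Add to cost:
$47 + $23.50 = $70.50

$70.50


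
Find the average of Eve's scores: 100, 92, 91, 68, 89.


Add the scores:
100 + 92 + 91 + 68 + 89 = 440
Divide by the number of tests:
440 / 5 = 88

88


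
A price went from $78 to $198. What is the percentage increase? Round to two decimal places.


Find the absolute change:
|198 - 78| = 120
Divide by original and multiply by 100:
120 / 78 x 100 = 153.8461...% ≈ 153.85%

153.85%


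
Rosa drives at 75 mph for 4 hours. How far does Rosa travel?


Use the formula: distance = speed x time
Speed = 75 mph, Time = 4 hours
75 x 4 = 300 miles

300 miles


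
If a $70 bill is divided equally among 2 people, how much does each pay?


Total bill: $70
Number of people: 2
Each pays: $70 / 2 = $35

$35


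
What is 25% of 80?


Convert percentage to decimal:
25% = 0.25
Multiply:
80 x 0.25 = 20

20


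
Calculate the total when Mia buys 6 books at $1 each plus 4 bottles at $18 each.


Cost of books:
6 x $1 = $6
Cost of bottles:
4 x $18 = $72
Add both:
$6 + $72 = $78

$78


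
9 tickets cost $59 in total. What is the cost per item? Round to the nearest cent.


Total cost: $59
Number of items: 9
Unit price: $59 / 9 = $6.5555... ≈ $6.56

$6.56


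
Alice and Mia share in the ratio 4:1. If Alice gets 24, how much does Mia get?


Find the multiplier:
24 / 4 = 6
Apply to Mia's share:
1 x 6 = 6

6


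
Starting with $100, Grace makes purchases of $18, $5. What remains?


Add up expenses:
$18 + $5 = $23
Subtract from budget:
$100 - $23 = $77

$77


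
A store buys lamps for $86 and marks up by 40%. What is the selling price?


Calculate the markup amount:
40% of $86 = $34.40
Add to cost:
$86 + $34.40 = $120.40

$120.40


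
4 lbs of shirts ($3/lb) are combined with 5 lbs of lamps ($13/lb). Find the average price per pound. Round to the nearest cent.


Cost of shirts:
4 x $3 = $12
Cost of lamps:
5 x $13 = $65
Total cost: $12 + $65 = $77
Total weight: 9 lbs
Average: $77 / 9 = $8.5555... ≈ $8.56/lb

$8.56/lb


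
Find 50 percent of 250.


Convert percentage to decimal:
50% = 0.5
Multiply:
250 x 0.5 = 125

125


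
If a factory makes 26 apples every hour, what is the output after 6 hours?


Production rate: 26 apples per hour
Time: 6 hours
Total: 26 x 6 = 156 apples

156 apples


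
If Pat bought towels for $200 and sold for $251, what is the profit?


Selling price = $251
Cost price = $200
Profit = selling price - cost price:
Profit = $251 - $200 = $51

$51


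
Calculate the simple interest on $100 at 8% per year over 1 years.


Use the formula I = P x R x T / 100
P x R x T = 100 x 8 x 1 = 800
I = 800 / 100 = $8

$8


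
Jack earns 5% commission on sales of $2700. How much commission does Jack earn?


Convert rate to decimal:
5% = 0.05
Multiply by sales:
$2700 x 0.05 = $135

$135


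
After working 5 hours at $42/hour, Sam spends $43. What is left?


Calculate earnings:
5 x $42 = $210
Subtract spending:
$210 - $43 = $167

$167


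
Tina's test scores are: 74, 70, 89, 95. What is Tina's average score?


Add the scores:
74 + 70 + 89 + 95 = 328
Divide by the number of tests:
328 / 4 = 82

82


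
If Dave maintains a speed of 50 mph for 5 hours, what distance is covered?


Use the formula: distance = speed x time
Speed = 50 mph, Time = 5 hours
50 x 5 = 250 miles

250 miles


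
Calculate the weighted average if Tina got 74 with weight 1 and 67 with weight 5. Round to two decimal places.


Weighted sum:
1 x 74 + 5 x 67 = 409
Total weight:
1 + 5 = 6
Weighted average:
409 / 6 = 68.1666... ≈ 68.17

68.17


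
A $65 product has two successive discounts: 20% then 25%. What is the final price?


First discount:
20% of $65 = $13
Price after first discount:
$65 - $13 = $52
Second discount:
25% of $52 = $13
Final price:
$52 - $13 = $39

$39


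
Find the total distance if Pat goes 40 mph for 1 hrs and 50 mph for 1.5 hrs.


Leg 1 distance:
40 x 1 = 40 miles
Leg 2 distance:
50 x 1.5 = 75 miles
Total distance:
40 + 75 = 115 miles

115 miles


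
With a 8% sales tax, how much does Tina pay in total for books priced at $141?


Calculate the tax:
8% of $141 = $11.28
Add tax to price:
$141 + $11.28 = $152.28

$152.28


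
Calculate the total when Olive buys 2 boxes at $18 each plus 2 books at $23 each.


Cost of boxes:
2 x $18 = $36
Cost of books:
2 x $23 = $46
Add both:
$36 + $46 = $82

$82


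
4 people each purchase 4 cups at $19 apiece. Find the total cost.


Cost per person:
4 x $19 = $76
Group total:
4 x $76 = $304

$304


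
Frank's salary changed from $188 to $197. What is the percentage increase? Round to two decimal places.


Find the absolute change:
|197 - 188| = 9
Divide by original and multiply by 100:
9 / 188 x 100 = 4.7872...% ≈ 4.79%

4.79%


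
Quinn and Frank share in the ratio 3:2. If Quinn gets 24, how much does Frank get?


Find the multiplier:
24 / 3 = 8
Apply to Frank's share:
2 x 8 = 16

16


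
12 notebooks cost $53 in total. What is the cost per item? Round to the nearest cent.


Total cost: $53
Number of items: 12
Unit price: $53 / 12 = $4.4166... ≈ $4.42

$4.42


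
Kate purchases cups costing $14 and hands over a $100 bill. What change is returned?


Start with the amount paid:
$100
Subtract the price:
$100 - $14 = $86

$86


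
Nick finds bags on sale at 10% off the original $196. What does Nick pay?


Calculate the discount amount:
10% of $196 = $19.60
Subtract from original:
$196 - $19.60 = $176.40

$176.40


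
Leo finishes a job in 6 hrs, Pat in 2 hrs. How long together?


Leo's rate: 1/6 of the job per hour
Pat's rate: 1/2 of the job per hour
Combined rate: 1/6 + 1/2 = 2/3 per hour
Time = 1 / (2/3) = 3/2 = 1.5 hours

1.5 hours


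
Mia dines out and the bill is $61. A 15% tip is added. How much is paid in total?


Calculate the tip:
15% of $61 = $9.15
Add tip to meal cost:
$61 + $9.15 = $70.15

$70.15


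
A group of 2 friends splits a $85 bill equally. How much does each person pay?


Total bill: $85
Number of people: 2
Each pays: $85 / 2 = $42.50

$42.50


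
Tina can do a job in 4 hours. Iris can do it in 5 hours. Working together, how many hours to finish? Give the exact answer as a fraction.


Tina's rate: 1/4 of the job per hour
Iris's rate: 1/5 of the job per hour
Combined rate: 1/4 + 1/5 = 9/20 per hour
Time = 1 / (9/20) = 20/9 hours (≈ 2.22 hours)

20/9 hours


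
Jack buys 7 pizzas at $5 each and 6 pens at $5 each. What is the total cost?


Cost of pizzas:
7 x $5 = $35
Cost of pens:
6 x $5 = $30
Add both:
$35 + $30 = $65

$65


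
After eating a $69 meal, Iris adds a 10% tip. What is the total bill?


Calculate the tip:
10% of $69 = $6.90
Add tip to meal cost:
$69 + $6.90 = $75.90

$75.90


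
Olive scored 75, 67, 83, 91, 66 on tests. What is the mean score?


Add the scores:
75 + 67 + 83 + 91 + 66 = 382
Divide by the number of tests:
382 / 5 = 76.4

76.4


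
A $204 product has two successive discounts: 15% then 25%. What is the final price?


First discount:
15% of $204 = $30.60
Price after first discount:
$204 - $30.60 = $173.40
Second discount:
25% of $173.40 = $43.35
Final price:
$173.40 - $43.35 = $130.05

$130.05


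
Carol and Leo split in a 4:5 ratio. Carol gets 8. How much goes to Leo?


Find the multiplier:
8 / 4 = 2
Apply to Leo's share:
5 x 2 = 10

10


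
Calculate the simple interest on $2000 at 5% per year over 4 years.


Use the formula I = P x R x T / 100
P x R x T = 2000 x 5 x 4 = 40000
I = 40000 / 100 = $400

$400


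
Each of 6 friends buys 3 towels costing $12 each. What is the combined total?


Cost per person:
3 x $12 = $36
Group total:
6 x $36 = $216

$216


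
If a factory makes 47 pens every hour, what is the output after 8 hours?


Production rate: 47 pens per hour
Time: 8 hours
Total: 47 x 8 = 376 pens

376 pens


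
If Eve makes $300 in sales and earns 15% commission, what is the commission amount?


Convert rate to decimal:
15% = 0.15
Multiply by sales:
$300 x 0.15 = $45

$45


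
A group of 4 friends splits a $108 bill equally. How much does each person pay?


Total bill: $108
Number of people: 4
Each pays: $108 / 4 = $27

$27


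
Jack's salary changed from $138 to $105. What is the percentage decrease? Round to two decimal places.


Find the absolute change:
|105 - 138| = 33
Divide by original and multiply by 100:
33 / 138 x 100 = 23.9130...% ≈ 23.91%

23.91%


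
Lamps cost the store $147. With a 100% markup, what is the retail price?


Calculate the markup amount:
100% of $147 = $147
Add to cost:
$147 + $147 = $294

$294


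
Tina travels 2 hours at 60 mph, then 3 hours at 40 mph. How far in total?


Leg 1 distance:
60 x 2 = 120 miles
Leg 2 distance:
40 x 3 = 120 miles
Total distance:
120 + 120 = 240 miles

240 miles


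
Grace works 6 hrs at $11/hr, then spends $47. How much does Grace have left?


Calculate earnings:
6 x $11 = $66
Subtract spending:
$66 - $47 = $19

$19


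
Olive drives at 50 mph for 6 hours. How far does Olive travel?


Use the formula: distance = speed x time
Speed = 50 mph, Time = 6 hours
50 x 6 = 300 miles

300 miles


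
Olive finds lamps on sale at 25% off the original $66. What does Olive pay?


Calculate the discount amount:
25% of $66 = $16.50
Subtract from original:
$66 - $16.50 = $49.50

$49.50


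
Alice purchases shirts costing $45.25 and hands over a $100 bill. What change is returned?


Start with the amount paid:
$100
Subtract the price:
$100 - $45.25 = $54.75

$54.75


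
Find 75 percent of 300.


Convert percentage to decimal:
75% = 0.75
Multiply:
300 x 0.75 = 225

225


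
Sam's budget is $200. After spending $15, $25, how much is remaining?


Add up expenses:
$15 + $25 = $40
Subtract from budget:
$200 - $40 = $160

$160


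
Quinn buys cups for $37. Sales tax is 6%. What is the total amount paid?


Calculate the tax:
6% of $37 = $2.22
Add tax to price:
$37 + $2.22 = $39.22

$39.22


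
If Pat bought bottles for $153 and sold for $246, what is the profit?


Selling price = $246
Cost price = $153
Profit = selling price - cost price:
Profit = $246 - $153 = $93

$93


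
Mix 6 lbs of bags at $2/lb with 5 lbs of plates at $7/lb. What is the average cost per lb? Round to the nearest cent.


Cost of bags:
6 x $2 = $12
Cost of plates:
5 x $7 = $35
Total cost: $12 + $35 = $47
Total weight: 11 lbs
Average: $47 / 11 = $4.2727... ≈ $4.27/lb

$4.27/lb


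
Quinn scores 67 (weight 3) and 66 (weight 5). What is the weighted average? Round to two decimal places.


Weighted sum:
3 x 67 + 5 x 66 = 531
Total weight:
3 + 5 = 8
Weighted average:
531 / 8 = 66.375 ≈ 66.38

66.38


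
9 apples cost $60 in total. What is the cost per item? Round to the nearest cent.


Total cost: $60
Number of items: 9
Unit price: $60 / 9 = $6.6666... ≈ $6.67

$6.67


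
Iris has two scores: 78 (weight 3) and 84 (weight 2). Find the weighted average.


Weighted sum:
3 x 78 + 2 x 84 = 402
Total weight:
3 + 2 = 5
Weighted average:
402 / 5 = 80.4

80.4


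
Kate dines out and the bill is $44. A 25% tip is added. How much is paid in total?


Calculate the tip:
25% of $44 = $11
Add tip to meal cost:
$44 + $11 = $55

$55


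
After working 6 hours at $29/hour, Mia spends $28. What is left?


Calculate earnings:
6 x $29 = $174
Subtract spending:
$174 - $28 = $146

$146


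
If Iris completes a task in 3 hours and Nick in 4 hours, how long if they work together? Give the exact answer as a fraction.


Iris's rate: 1/3 of the job per hour
Nick's rate: 1/4 of the job per hour
Combined rate: 1/3 + 1/4 = 7/12 per hour
Time = 1 / (7/12) = 12/7 hours (≈ 1.71 hours)

12/7 hours


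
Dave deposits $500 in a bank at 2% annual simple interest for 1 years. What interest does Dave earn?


Use the formula I = P x R x T / 100
P x R x T = 500 x 2 x 1 = 1000
I = 1000 / 100 = $10

$10


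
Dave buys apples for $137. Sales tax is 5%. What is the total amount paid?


Calculate the tax:
5% of $137 = $6.85
Add tax to price:
$137 + $6.85 = $143.85

$143.85


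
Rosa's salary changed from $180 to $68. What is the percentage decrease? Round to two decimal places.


Find the absolute change:
|68 - 180| = 112
Divide by original and multiply by 100:
112 / 180 x 100 = 62.2222...% ≈ 62.22%

62.22%


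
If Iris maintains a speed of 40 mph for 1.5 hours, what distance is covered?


Use the formula: distance = speed x time
Speed = 40 mph, Time = 1.5 hours
40 x 1.5 = 60 miles

60 miles
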